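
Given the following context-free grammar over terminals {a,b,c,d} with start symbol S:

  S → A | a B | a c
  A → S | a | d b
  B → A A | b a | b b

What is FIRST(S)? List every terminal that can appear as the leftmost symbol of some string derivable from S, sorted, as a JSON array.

Compute FIRST by fixpoint:
[1]
  A via A→a: +{a}
  A via A→d b: +{d}
  B via B→A A: +{a,d}
  B via B→b a: +{b}
  S via S→A: +{a,d}
  S: {a,d}  A: {a,d}  B: {a,b,d}
[2] (no change)
  S: {a,d}  A: {a,d}  B: {a,b,d}

FIRST(S) = ["a", "d"]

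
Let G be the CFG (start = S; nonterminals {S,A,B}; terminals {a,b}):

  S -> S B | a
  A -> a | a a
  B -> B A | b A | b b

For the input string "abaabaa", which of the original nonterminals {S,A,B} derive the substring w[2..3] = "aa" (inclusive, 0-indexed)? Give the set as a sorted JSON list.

CNF form of G:
  S -> S B | a
  A -> T0 T0 | a
  B -> B A | T1 A | T1 T1
  T0 -> a
  T1 -> b

Fill CYK table bottom-up, restricted to cells inside w[2..3]:
  [2..2]={A,S,T0}  "a"  orig:{A,S}
  [3..3]={A,S,T0}  "a"  orig:{A,S}
  [2..3]={A}  "aa"

Original NTs in T[2,3] deriving "aa": ["A"]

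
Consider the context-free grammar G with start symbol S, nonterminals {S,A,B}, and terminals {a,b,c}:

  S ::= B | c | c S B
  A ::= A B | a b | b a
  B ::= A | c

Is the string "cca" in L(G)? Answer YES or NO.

Convert to CNF:
  S -> A B | T0 T1 | T1 T0 | T2 X3 | c
  A -> A B | T0 T1 | T1 T0
  B -> A B | T0 T1 | T1 T0 | c
  T0 -> a
  T1 -> b
  T2 -> c
  X3 -> S B

Fill CYK table bottom-up:
  cell(0,0) c: {B,S,T2}  orig:{B,S}
  cell(1,1) c: {B,S,T2}  orig:{B,S}
  cell(2,2) a: {T0}  orig:{}
  cell(0,1) cc: {X3}  orig:{}
  cell(1,2) ca: ∅
  cell(0,2) cca: ∅

S ∉ T[0,2] ⇒ NO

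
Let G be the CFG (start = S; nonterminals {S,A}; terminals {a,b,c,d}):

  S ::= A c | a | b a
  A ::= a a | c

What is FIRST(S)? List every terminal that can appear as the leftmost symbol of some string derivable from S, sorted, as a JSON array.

FIRST iteration:
pass 1:
  A via A→a a: +{a}
  A via A→c: +{c}
  S via S→A c: +{a,c}
  S via S→b a: +{b}
  S: {a,b,c}  A: {a,c}
pass 2: (stable)
  S: {a,b,c}  A: {a,c}

FIRST(S) = ["a", "b", "c"]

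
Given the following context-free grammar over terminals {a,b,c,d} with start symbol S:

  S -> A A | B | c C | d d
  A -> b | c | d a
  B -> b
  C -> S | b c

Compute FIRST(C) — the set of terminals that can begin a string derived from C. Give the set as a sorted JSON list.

FIRST sets, iterate to fixpoint:
[1]
  A via A→b: +{b}
  A via A→c: +{c}
  A via A→d a: +{d}
  B via B→b: +{b}
  C via C→b c: +{b}
  S via S→A A: +{b,c,d}
  FIRST(S)={b,c,d}  FIRST(A)={b,c,d}  FIRST(B)={b}  FIRST(C)={b}
[2]
  C via C→S: +{c,d}
  FIRST(S)={b,c,d}  FIRST(A)={b,c,d}  FIRST(B)={b}  FIRST(C)={b,c,d}
[3] done
  FIRST(S)={b,c,d}  FIRST(A)={b,c,d}  FIRST(B)={b}  FIRST(C)={b,c,d}

FIRST(C) = ["b", "c", "d"]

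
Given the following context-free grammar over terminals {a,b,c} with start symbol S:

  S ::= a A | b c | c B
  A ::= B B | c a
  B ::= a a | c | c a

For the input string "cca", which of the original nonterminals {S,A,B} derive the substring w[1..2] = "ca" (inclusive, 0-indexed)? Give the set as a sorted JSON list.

CNF form of G:
  S -> T0 B | T1 A | T2 T0
  A -> B B | T0 T1
  B -> T0 T1 | T1 T1 | c
  T0 -> c
  T1 -> a
  T2 -> b

Fill CYK table bottom-up (cells [i..j] with 1 ≤ i ≤ j ≤ 2 only):
  cell(1,1) c: {B,T0}  orig:{B}
  cell(2,2) a: {T1}  orig:{}
  cell(1,2) ca: {A,B}

Original NTs in T[1,2] deriving "ca": ["A", "B"]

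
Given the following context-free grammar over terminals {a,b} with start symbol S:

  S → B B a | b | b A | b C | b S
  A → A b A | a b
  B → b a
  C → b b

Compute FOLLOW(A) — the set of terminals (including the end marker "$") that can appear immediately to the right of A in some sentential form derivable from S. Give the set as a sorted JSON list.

FIRST sets, iterate to fixpoint:
iter 1:
  A via A→a b: +{a}
  B via B→b a: +{b}
  C via C→b b: +{b}
  S via S→B B a: +{b}
  S: {b}  A: {a}  B: {b}  C: {b}
iter 2: (no change)
  S: {b}  A: {a}  B: {b}  C: {b}

FOLLOW iteration:
initialize: $ ∈ FOLLOW(S)
iter 1:
  A→A b A: FOLLOW(A) ⊇ FIRST(b) = {b}; new: +{b}
  S→B B a: FOLLOW(B) ⊇ FIRST(B) = {b}; new: +{b}
  S→B B a: FOLLOW(B) ⊇ FIRST(a) = {a}; new: +{a}
  S→b A: FOLLOW(A) ⊇ FOLLOW(S) ⊇ {$}; new: +{$}
  S→b C: FOLLOW(C) ⊇ FOLLOW(S) ⊇ {$}; new: +{$}
  S: {$}  A: {$,b}  B: {a,b}  C: {$}
iter 2: done
  S: {$}  A: {$,b}  B: {a,b}  C: {$}

FOLLOW(A) = ["$", "b"]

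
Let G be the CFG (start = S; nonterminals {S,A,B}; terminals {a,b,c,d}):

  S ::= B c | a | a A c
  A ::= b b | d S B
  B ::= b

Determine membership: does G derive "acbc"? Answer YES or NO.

Convert to CNF:
  S -> B T2 | T3 X5 | a
  A -> T0 T0 | T1 X4
  B -> b
  T0 -> b
  T1 -> d
  T2 -> c
  T3 -> a
  X4 -> S B
  X5 -> A T2

Fill CYK table bottom-up:
  T[0,0] 'a' = {S,T3}  orig:{S}
  T[1,1] 'c' = {T2}  orig:{}
  T[2,2] 'b' = {B,T0}  orig:{B}
  T[3,3] 'c' = {T2}  orig:{}
  T[0,1] 'ac' = ∅
  T[1,2] 'cb' = ∅
  T[2,3] 'bc' = {S}
  T[0,2] 'acb' = ∅
  T[1,3] 'cbc' = ∅
  T[0,3] 'acbc' = ∅

S ∉ T[0,3] ⇒ NO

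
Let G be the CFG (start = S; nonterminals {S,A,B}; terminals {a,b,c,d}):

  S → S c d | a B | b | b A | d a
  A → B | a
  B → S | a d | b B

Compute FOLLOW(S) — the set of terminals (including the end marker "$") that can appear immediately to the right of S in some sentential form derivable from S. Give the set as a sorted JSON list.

FIRST iteration:
pass 1:
  A via A→a: +{a}
  B via B→a d: +{a}
  B via B→b B: +{b}
  S via S→a B: +{a}
  S via S→b: +{b}
  S via S→d a: +{d}
  FIRST[S]={a,b,d}  FIRST[A]={a}  FIRST[B]={a,b}
pass 2:
  A via A→B: +{b}
  B via B→S: +{d}
  FIRST[S]={a,b,d}  FIRST[A]={a,b}  FIRST[B]={a,b,d}
pass 3:
  A via A→B: +{d}
  FIRST[S]={a,b,d}  FIRST[A]={a,b,d}  FIRST[B]={a,b,d}
pass 4: (stable)
  FIRST[S]={a,b,d}  FIRST[A]={a,b,d}  FIRST[B]={a,b,d}

FOLLOW iteration:
seed FOLLOW(S) with $
round 1:
  S→S c d: FOLLOW(S) ⊇ FIRST(c) = {c}; new: +{c}
  S→a B: FOLLOW(B) ⊇ FOLLOW(S) ⊇ {$,c}; new: +{$,c}
  S→b A: FOLLOW(A) ⊇ FOLLOW(S) ⊇ {$,c}; new: +{$,c}
  FOLLOW[S]={$,c}  FOLLOW[A]={$,c}  FOLLOW[B]={$,c}
round 2: (stable)
  FOLLOW[S]={$,c}  FOLLOW[A]={$,c}  FOLLOW[B]={$,c}

FOLLOW(S) = ["$", "c"]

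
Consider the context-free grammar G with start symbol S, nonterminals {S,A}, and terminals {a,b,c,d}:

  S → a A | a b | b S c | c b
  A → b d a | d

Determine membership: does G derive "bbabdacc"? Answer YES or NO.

Convert to CNF:
  S -> T0 X5 | T2 A | T2 T0 | T3 T0
  A -> T0 X4 | d
  T0 -> b
  T1 -> d
  T2 -> a
  T3 -> c
  X4 -> T1 T2
  X5 -> S T3

CYK table (by increasing span):
  cell(0,0) b: {T0}  orig:{}
  cell(1,1) b: {T0}  orig:{}
  cell(2,2) a: {T2}  orig:{}
  cell(3,3) b: {T0}  orig:{}
  cell(4,4) d: {A,T1}  orig:{A}
  cell(5,5) a: {T2}  orig:{}
  cell(6,6) c: {T3}  orig:{}
  cell(7,7) c: {T3}  orig:{}
  cell(0,1) bb: ∅
  cell(1,2) ba: ∅
  cell(2,3) ab: {S}
  cell(3,4) bd: ∅
  cell(4,5) da: {X4}  orig:{}
  cell(5,6) ac: ∅
  cell(6,7) cc: ∅
  cell(0,2) bba: ∅
  cell(1,3) bab: ∅
  cell(2,4) abd: ∅
  cell(3,5) bda: {A}
  cell(4,6) dac: ∅
  cell(5,7) acc: ∅
  cell(0,3) bbab: ∅
  cell(1,4) babd: ∅
  cell(2,5) abda: {S}
  cell(3,6) bdac: ∅
  cell(4,7) dacc: ∅
  cell(0,4) bbabd: ∅
  cell(1,5) babda: ∅
  cell(2,6) abdac: {X5}  orig:{}
  cell(3,7) bdacc: ∅
  cell(0,5) bbabda: ∅
  cell(1,6) babdac: {S}
  cell(2,7) abdacc: ∅
  cell(0,6) bbabdac: ∅
  cell(1,7) babdacc: {X5}  orig:{}
  cell(0,7) bbabdacc: {S}

S ∈ T[0,7] ⇒ YES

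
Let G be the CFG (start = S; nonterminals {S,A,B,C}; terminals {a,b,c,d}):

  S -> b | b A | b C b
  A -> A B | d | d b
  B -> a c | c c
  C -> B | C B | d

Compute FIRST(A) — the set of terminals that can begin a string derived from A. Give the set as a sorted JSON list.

Compute FIRST by fixpoint:
pass 1:
  A via A→d: +{d}
  B via B→a c: +{a}
  B via B→c c: +{c}
  C via C→B: +{a,c}
  C via C→d: +{d}
  S via S→b: +{b}
  FIRST(S)={b}  FIRST(A)={d}  FIRST(B)={a,c}  FIRST(C)={a,c,d}
pass 2: done
  FIRST(S)={b}  FIRST(A)={d}  FIRST(B)={a,c}  FIRST(C)={a,c,d}

FIRST(A) = ["d"]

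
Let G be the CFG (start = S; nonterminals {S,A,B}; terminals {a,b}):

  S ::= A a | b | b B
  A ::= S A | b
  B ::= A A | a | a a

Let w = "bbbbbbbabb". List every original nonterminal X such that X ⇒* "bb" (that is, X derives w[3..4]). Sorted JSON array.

Convert to CNF:
  S -> A T0 | T1 B | b
  A -> S A | b
  B -> A A | T0 T0 | a
  T0 -> a
  T1 -> b

Fill CYK table bottom-up — only the sub-triangle for w[3..4]:
  cell(3,3) b: {A,S,T1}  orig:{A,S}
  cell(4,4) b: {A,S,T1}  orig:{A,S}
  cell(3,4) bb: {A,B}

Original NTs in T[3,4] deriving "bb": ["A", "B"]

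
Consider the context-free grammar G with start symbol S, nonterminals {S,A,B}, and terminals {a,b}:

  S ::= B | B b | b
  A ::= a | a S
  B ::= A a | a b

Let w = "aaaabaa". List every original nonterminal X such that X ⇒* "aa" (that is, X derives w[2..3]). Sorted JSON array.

CNF form of G:
  S -> A T0 | B T1 | T0 T1 | b
  A -> T0 S | a
  B -> A T0 | T0 T1
  T0 -> a
  T1 -> b

Fill CYK table bottom-up (cells [i..j] with 2 ≤ i ≤ j ≤ 3 only):
  [2..2]={A,T0}  "a"  orig:{A}
  [3..3]={A,T0}  "a"  orig:{A}
  [2..3]={B,S}  "aa"

Original NTs in T[2,3] deriving "aa": ["B", "S"]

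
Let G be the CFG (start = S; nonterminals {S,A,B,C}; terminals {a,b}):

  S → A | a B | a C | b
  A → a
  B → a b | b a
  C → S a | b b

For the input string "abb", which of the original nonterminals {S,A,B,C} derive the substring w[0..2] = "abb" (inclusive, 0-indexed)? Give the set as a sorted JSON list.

CNF form of G:
  S -> T0 B | T0 C | a | b
  A -> a
  B -> T0 T1 | T1 T0
  C -> S T0 | T1 T1
  T0 -> a
  T1 -> b

Fill CYK table bottom-up (cells [i..j] with 0 ≤ i ≤ j ≤ 2 only):
  [0..0]={A,S,T0}  "a"  orig:{A,S}
  [1..1]={S,T1}  "b"  orig:{S}
  [2..2]={S,T1}  "b"  orig:{S}
  [0..1]={B}  "ab"
  [1..2]={C}  "bb"
  [0..2]={S}  "abb"

Original NTs in T[0,2] deriving "abb": ["S"]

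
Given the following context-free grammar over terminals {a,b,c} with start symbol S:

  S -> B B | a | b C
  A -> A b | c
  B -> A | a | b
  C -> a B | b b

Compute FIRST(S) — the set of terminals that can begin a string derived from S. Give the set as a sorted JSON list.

FIRST sets, iterate to fixpoint:
round 1:
  A via A→c: +{c}
  B via B→A: +{c}
  B via B→a: +{a}
  B via B→b: +{b}
  C via C→a B: +{a}
  C via C→b b: +{b}
  S via S→B B: +{a,b,c}
  S: {a,b,c}  A: {c}  B: {a,b,c}  C: {a,b}
round 2: (no change)
  S: {a,b,c}  A: {c}  B: {a,b,c}  C: {a,b}

FIRST(S) = ["a", "b", "c"]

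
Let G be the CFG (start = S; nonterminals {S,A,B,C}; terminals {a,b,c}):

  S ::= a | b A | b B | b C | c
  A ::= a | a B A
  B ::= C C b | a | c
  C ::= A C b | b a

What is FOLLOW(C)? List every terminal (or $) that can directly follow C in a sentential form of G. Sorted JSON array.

FIRST iteration:
pass 1:
  A via A→a: +{a}
  B via B→a: +{a}
  B via B→c: +{c}
  C via C→A C b: +{a}
  C via C→b a: +{b}
  S via S→a: +{a}
  S via S→b A: +{b}
  S via S→c: +{c}
  FIRST[S]={a,b,c}  FIRST[A]={a}  FIRST[B]={a,c}  FIRST[C]={a,b}
pass 2:
  B via B→C C b: +{b}
  FIRST[S]={a,b,c}  FIRST[A]={a}  FIRST[B]={a,b,c}  FIRST[C]={a,b}
pass 3: — fixpoint
  FIRST[S]={a,b,c}  FIRST[A]={a}  FIRST[B]={a,b,c}  FIRST[C]={a,b}

Compute FOLLOW by fixpoint:
FOLLOW(S) := {$}
[1]
  A→a B A: FOLLOW(B) ⊇ FIRST(A) = {a}; new: +{a}
  B→C C b: FOLLOW(C) ⊇ FIRST(C) = {a,b}; new: +{a,b}
  C→A C b: FOLLOW(A) ⊇ FIRST(C) = {a,b}; new: +{a,b}
  S→b A: FOLLOW(A) ⊇ FOLLOW(S) ⊇ {$}; new: +{$}
  S→b B: FOLLOW(B) ⊇ FOLLOW(S) ⊇ {$}; new: +{$}
  S→b C: FOLLOW(C) ⊇ FOLLOW(S) ⊇ {$}; new: +{$}
  FOLLOW(S)={$}  FOLLOW(A)={$,a,b}  FOLLOW(B)={$,a}  FOLLOW(C)={$,a,b}
[2] — fixpoint
  FOLLOW(S)={$}  FOLLOW(A)={$,a,b}  FOLLOW(B)={$,a}  FOLLOW(C)={$,a,b}

FOLLOW(C) = ["$", "a", "b"]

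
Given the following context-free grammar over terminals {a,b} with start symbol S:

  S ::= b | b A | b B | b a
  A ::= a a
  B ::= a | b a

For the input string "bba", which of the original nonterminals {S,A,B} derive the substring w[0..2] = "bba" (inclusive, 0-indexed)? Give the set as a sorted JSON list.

Convert to CNF:
  S -> T1 A | T1 B | T1 T0 | b
  A -> T0 T0
  B -> T1 T0 | a
  T0 -> a
  T1 -> b

CYK fill — only the sub-triangle for w[0..2]:
  T[0,0] 'b' = {S,T1}  orig:{S}
  T[1,1] 'b' = {S,T1}  orig:{S}
  T[2,2] 'a' = {B,T0}  orig:{B}
  T[0,1] 'bb' = ∅
  T[1,2] 'ba' = {B,S}
  T[0,2] 'bba' = {S}

Original NTs in T[0,2] deriving "bba": ["S"]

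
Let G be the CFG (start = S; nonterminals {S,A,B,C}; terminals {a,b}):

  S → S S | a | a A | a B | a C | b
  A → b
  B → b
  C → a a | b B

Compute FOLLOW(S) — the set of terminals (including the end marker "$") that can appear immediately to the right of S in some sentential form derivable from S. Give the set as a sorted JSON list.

Compute FIRST by fixpoint:
[1]
  A via A→b: +{b}
  B via B→b: +{b}
  C via C→a a: +{a}
  C via C→b B: +{b}
  S via S→a: +{a}
  S via S→b: +{b}
  FIRST[S]={a,b}  FIRST[A]={b}  FIRST[B]={b}  FIRST[C]={a,b}
[2] — fixpoint
  FIRST[S]={a,b}  FIRST[A]={b}  FIRST[B]={b}  FIRST[C]={a,b}

FOLLOW sets:
FOLLOW(S) := {$}
pass 1:
  S→S S: FOLLOW(S) ⊇ FIRST(S) = {a,b}; new: +{a,b}
  S→a A: FOLLOW(A) ⊇ FOLLOW(S) ⊇ {$,a,b}; new: +{$,a,b}
  S→a B: FOLLOW(B) ⊇ FOLLOW(S) ⊇ {$,a,b}; new: +{$,a,b}
  S→a C: FOLLOW(C) ⊇ FOLLOW(S) ⊇ {$,a,b}; new: +{$,a,b}
  FOLLOW[S]={$,a,b}  FOLLOW[A]={$,a,b}  FOLLOW[B]={$,a,b}  FOLLOW[C]={$,a,b}
pass 2: done
  FOLLOW[S]={$,a,b}  FOLLOW[A]={$,a,b}  FOLLOW[B]={$,a,b}  FOLLOW[C]={$,a,b}

FOLLOW(S) = ["$", "a", "b"]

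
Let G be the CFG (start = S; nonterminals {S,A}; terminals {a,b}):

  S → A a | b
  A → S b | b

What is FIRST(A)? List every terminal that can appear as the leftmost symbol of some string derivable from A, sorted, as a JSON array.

FIRST sets, iterate to fixpoint:
pass 1:
  A via A→b: +{b}
  S via S→A a: +{b}
  FIRST(S)={b}  FIRST(A)={b}
pass 2: (stable)
  FIRST(S)={b}  FIRST(A)={b}

FIRST(A) = ["b"]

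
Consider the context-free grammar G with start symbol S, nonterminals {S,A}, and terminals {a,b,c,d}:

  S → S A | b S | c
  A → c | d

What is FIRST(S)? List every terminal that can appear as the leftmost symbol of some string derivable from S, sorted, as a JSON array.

FIRST iteration:
iter 1:
  A via A→c: +{c}
  A via A→d: +{d}
  S via S→b S: +{b}
  S via S→c: +{c}
  S: {b,c}  A: {c,d}
iter 2: — fixpoint
  S: {b,c}  A: {c,d}

FIRST(S) = ["b", "c"]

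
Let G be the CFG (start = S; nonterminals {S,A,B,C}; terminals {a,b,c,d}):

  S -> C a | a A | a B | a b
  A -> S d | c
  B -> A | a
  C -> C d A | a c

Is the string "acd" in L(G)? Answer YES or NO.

CNF form of G:
  S -> C T1 | T1 A | T1 B | T1 T3
  A -> S T0 | c
  B -> S T0 | a | c
  C -> C X4 | T1 T2
  T0 -> d
  T1 -> a
  T2 -> c
  T3 -> b
  X4 -> T0 A

CYK fill:
  T[0,0] 'a' = {B,T1}  orig:{B}
  T[1,1] 'c' = {A,B,T2}  orig:{A,B}
  T[2,2] 'd' = {T0}  orig:{}
  T[0,1] 'ac' = {C,S}
  T[1,2] 'cd' = ∅
  T[0,2] 'acd' = {A,B}

S ∉ T[0,2] ⇒ NO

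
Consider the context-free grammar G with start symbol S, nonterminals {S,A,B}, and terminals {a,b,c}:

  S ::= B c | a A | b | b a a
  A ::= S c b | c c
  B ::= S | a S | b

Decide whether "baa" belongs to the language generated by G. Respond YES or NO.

CNF form of G:
  S -> B T0 | T1 X5 | T2 A | b
  A -> S X3 | T0 T0
  B -> B T0 | T1 X4 | T2 A | T2 S | b
  T0 -> c
  T1 -> b
  T2 -> a
  X3 -> T0 T1
  X4 -> T2 T2
  X5 -> T2 T2

CYK table (by increasing span):
  [0..0]={B,S,T1}  "b"  orig:{B,S}
  [1..1]={T2}  "a"  orig:{}
  [2..2]={T2}  "a"  orig:{}
  [0..1]=∅  "ba"
  [1..2]={X4,X5}  "aa"  orig:{}
  [0..2]={B,S}  "baa"

S ∈ T[0,2] ⇒ YES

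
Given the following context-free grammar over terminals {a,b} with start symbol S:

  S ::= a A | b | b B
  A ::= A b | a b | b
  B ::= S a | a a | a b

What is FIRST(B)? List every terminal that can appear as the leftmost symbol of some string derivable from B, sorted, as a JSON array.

FIRST sets, iterate to fixpoint:
round 1:
  A via A→a b: +{a}
  A via A→b: +{b}
  B via B→a a: +{a}
  S via S→a A: +{a}
  S via S→b: +{b}
  FIRST(S)={a,b}  FIRST(A)={a,b}  FIRST(B)={a}
round 2:
  B via B→S a: +{b}
  FIRST(S)={a,b}  FIRST(A)={a,b}  FIRST(B)={a,b}
round 3: (no change)
  FIRST(S)={a,b}  FIRST(A)={a,b}  FIRST(B)={a,b}

FIRST(B) = ["a", "b"]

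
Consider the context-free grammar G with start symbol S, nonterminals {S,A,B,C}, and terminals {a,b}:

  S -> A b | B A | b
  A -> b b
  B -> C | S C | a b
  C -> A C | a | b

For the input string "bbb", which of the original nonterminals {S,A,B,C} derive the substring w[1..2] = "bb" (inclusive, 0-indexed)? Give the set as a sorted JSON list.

CNF form of G:
  S -> A T0 | B A | b
  A -> T0 T0
  B -> A C | S C | T1 T0 | a | b
  C -> A C | a | b
  T0 -> b
  T1 -> a

CYK table (by increasing span), restricted to cells inside w[1..2]:
  [1..1]={B,C,S,T0}  "b"  orig:{B,C,S}
  [2..2]={B,C,S,T0}  "b"  orig:{B,C,S}
  [1..2]={A,B}  "bb"

Original NTs in T[1,2] deriving "bb": ["A", "B"]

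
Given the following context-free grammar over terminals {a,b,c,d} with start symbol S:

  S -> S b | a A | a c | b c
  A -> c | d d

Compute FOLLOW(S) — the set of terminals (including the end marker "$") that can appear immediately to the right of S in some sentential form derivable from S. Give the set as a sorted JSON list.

Compute FIRST by fixpoint:
[1]
  A via A→c: +{c}
  A via A→d d: +{d}
  S via S→a A: +{a}
  S via S→b c: +{b}
  S: {a,b}  A: {c,d}
[2] done
  S: {a,b}  A: {c,d}

Compute FOLLOW by fixpoint:
FOLLOW(S) := {$}
pass 1:
  S→S b: FOLLOW(S) ⊇ FIRST(b) = {b}; new: +{b}
  S→a A: FOLLOW(A) ⊇ FOLLOW(S) ⊇ {$,b}; new: +{$,b}
  FOLLOW(S)={$,b}  FOLLOW(A)={$,b}
pass 2: done
  FOLLOW(S)={$,b}  FOLLOW(A)={$,b}

FOLLOW(S) = ["$", "b"]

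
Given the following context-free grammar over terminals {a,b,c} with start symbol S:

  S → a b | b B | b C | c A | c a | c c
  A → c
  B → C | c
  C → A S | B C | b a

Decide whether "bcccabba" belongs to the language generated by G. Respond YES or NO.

Convert to CNF:
  S -> T0 B | T0 C | T1 T0 | T2 A | T2 T1 | T2 T2
  A -> c
  B -> A S | B C | T0 T1 | c
  C -> A S | B C | T0 T1
  T0 -> b
  T1 -> a
  T2 -> c

Fill CYK table bottom-up:
  cell(0,0) b: {T0}  orig:{}
  cell(1,1) c: {A,B,T2}  orig:{A,B}
  cell(2,2) c: {A,B,T2}  orig:{A,B}
  cell(3,3) c: {A,B,T2}  orig:{A,B}
  cell(4,4) a: {T1}  orig:{}
  cell(5,5) b: {T0}  orig:{}
  cell(6,6) b: {T0}  orig:{}
  cell(7,7) a: {T1}  orig:{}
  cell(0,1) bc: {S}
  cell(1,2) cc: {S}
  cell(2,3) cc: {S}
  cell(3,4) ca: {S}
  cell(4,5) ab: {S}
  cell(5,6) bb: ∅
  cell(6,7) ba: {B,C}
  cell(0,2) bcc: ∅
  cell(1,3) ccc: {B,C}
  cell(2,4) cca: {B,C}
  cell(3,5) cab: {B,C}
  cell(4,6) abb: ∅
  cell(5,7) bba: {S}
  cell(0,3) bccc: {S}
  cell(1,4) ccca: {B,C}
  cell(2,5) ccab: {B,C}
  cell(3,6) cabb: ∅
  cell(4,7) abba: ∅
  cell(0,4) bccca: {S}
  cell(1,5) cccab: {B,C}
  cell(2,6) ccabb: ∅
  cell(3,7) cabba: {B,C}
  cell(0,5) bcccab: {S}
  cell(1,6) cccabb: ∅
  cell(2,7) ccabba: {B,C}
  cell(0,6) bcccabb: ∅
  cell(1,7) cccabba: {B,C}
  cell(0,7) bcccabba: {S}

S ∈ T[0,7] ⇒ YES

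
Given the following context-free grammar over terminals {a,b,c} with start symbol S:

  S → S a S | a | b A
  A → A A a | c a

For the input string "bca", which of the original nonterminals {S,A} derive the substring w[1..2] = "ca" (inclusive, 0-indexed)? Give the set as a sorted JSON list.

Convert to CNF:
  S -> S X4 | T2 A | a
  A -> A X3 | T1 T0
  T0 -> a
  T1 -> c
  T2 -> b
  X3 -> A T0
  X4 -> T0 S

Fill CYK table bottom-up, restricted to cells inside w[1..2]:
  [1..1]={T1}  "c"  orig:{}
  [2..2]={S,T0}  "a"  orig:{S}
  [1..2]={A}  "ca"

Original NTs in T[1,2] deriving "ca": ["A"]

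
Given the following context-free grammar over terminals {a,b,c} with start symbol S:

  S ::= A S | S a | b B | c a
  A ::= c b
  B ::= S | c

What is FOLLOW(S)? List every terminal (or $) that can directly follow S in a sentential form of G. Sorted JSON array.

FIRST sets, iterate to fixpoint:
pass 1:
  A via A→c b: +{c}
  B via B→c: +{c}
  S via S→A S: +{c}
  S via S→b B: +{b}
  S: {b,c}  A: {c}  B: {c}
pass 2:
  B via B→S: +{b}
  S: {b,c}  A: {c}  B: {b,c}
pass 3: (stable)
  S: {b,c}  A: {c}  B: {b,c}

FOLLOW sets:
initialize: $ ∈ FOLLOW(S)
pass 1:
  S→A S: FOLLOW(A) ⊇ FIRST(S) = {b,c}; new: +{b,c}
  S→S a: FOLLOW(S) ⊇ FIRST(a) = {a}; new: +{a}
  S→b B: FOLLOW(B) ⊇ FOLLOW(S) ⊇ {$,a}; new: +{$,a}
  FOLLOW(S)={$,a}  FOLLOW(A)={b,c}  FOLLOW(B)={$,a}
pass 2: done
  FOLLOW(S)={$,a}  FOLLOW(A)={b,c}  FOLLOW(B)={$,a}

FOLLOW(S) = ["$", "a"]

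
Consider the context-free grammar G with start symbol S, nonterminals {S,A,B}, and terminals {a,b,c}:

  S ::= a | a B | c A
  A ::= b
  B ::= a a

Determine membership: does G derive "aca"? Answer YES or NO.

Convert to CNF:
  S -> T0 B | T1 A | a
  A -> b
  B -> T0 T0
  T0 -> a
  T1 -> c

CYK fill:
  cell(0,0) a: {S,T0}  orig:{S}
  cell(1,1) c: {T1}  orig:{}
  cell(2,2) a: {S,T0}  orig:{S}
  cell(0,1) ac: ∅
  cell(1,2) ca: ∅
  cell(0,2) aca: ∅

S ∉ T[0,2] ⇒ NO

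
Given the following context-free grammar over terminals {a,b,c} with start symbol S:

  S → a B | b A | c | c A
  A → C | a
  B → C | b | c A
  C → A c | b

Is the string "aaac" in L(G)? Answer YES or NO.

CNF form of G:
  S -> T0 A | T1 B | T2 A | c
  A -> A T0 | a | b
  B -> A T0 | T0 A | b
  C -> A T0 | b
  T0 -> c
  T1 -> a
  T2 -> b

CYK table (by increasing span):
  [0..0]={A,T1}  "a"  orig:{A}
  [1..1]={A,T1}  "a"  orig:{A}
  [2..2]={A,T1}  "a"  orig:{A}
  [3..3]={S,T0}  "c"  orig:{S}
  [0..1]=∅  "aa"
  [1..2]=∅  "aa"
  [2..3]={A,B,C}  "ac"
  [0..2]=∅  "aaa"
  [1..3]={S}  "aac"
  [0..3]=∅  "aaac"

S ∉ T[0,3] ⇒ NO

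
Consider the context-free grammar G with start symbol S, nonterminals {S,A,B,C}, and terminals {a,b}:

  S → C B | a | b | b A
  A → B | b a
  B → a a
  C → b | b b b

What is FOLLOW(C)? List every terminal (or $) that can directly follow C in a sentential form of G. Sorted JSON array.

FIRST sets, iterate to fixpoint:
iter 1:
  A via A→b a: +{b}
  B via B→a a: +{a}
  C via C→b: +{b}
  S via S→C B: +{b}
  S via S→a: +{a}
  S: {a,b}  A: {b}  B: {a}  C: {b}
iter 2:
  A via A→B: +{a}
  S: {a,b}  A: {a,b}  B: {a}  C: {b}
iter 3: — fixpoint
  S: {a,b}  A: {a,b}  B: {a}  C: {b}

FOLLOW iteration:
initialize: $ ∈ FOLLOW(S)
pass 1:
  S→C B: FOLLOW(C) ⊇ FIRST(B) = {a}; new: +{a}
  S→C B: FOLLOW(B) ⊇ FOLLOW(S) ⊇ {$}; new: +{$}
  S→b A: FOLLOW(A) ⊇ FOLLOW(S) ⊇ {$}; new: +{$}
  FOLLOW(S)={$}  FOLLOW(A)={$}  FOLLOW(B)={$}  FOLLOW(C)={a}
pass 2: done
  FOLLOW(S)={$}  FOLLOW(A)={$}  FOLLOW(B)={$}  FOLLOW(C)={a}

FOLLOW(C) = ["a"]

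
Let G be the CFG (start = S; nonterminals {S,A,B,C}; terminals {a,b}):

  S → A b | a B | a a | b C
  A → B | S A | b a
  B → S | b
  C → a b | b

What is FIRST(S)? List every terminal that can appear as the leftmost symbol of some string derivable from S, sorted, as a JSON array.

FIRST sets, iterate to fixpoint:
pass 1:
  A via A→b a: +{b}
  B via B→b: +{b}
  C via C→a b: +{a}
  C via C→b: +{b}
  S via S→A b: +{b}
  S via S→a B: +{a}
  S: {a,b}  A: {b}  B: {b}  C: {a,b}
pass 2:
  A via A→S A: +{a}
  B via B→S: +{a}
  S: {a,b}  A: {a,b}  B: {a,b}  C: {a,b}
pass 3: — fixpoint
  S: {a,b}  A: {a,b}  B: {a,b}  C: {a,b}

FIRST(S) = ["a", "b"]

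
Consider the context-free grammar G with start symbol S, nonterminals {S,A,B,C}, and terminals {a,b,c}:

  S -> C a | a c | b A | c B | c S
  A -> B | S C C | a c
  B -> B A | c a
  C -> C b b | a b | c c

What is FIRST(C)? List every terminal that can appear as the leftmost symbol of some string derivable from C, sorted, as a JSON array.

FIRST iteration:
round 1:
  A via A→a c: +{a}
  B via B→c a: +{c}
  C via C→a b: +{a}
  C via C→c c: +{c}
  S via S→C a: +{a,c}
  S via S→b A: +{b}
  FIRST(S)={a,b,c}  FIRST(A)={a}  FIRST(B)={c}  FIRST(C)={a,c}
round 2:
  A via A→B: +{c}
  A via A→S C C: +{b}
  FIRST(S)={a,b,c}  FIRST(A)={a,b,c}  FIRST(B)={c}  FIRST(C)={a,c}
round 3: (no change)
  FIRST(S)={a,b,c}  FIRST(A)={a,b,c}  FIRST(B)={c}  FIRST(C)={a,c}

FIRST(C) = ["a", "c"]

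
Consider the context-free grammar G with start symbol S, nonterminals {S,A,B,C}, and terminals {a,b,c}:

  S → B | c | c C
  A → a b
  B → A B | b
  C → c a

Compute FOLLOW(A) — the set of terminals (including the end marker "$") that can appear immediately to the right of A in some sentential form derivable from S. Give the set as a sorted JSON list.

Compute FIRST by fixpoint:
round 1:
  A via A→a b: +{a}
  B via B→A B: +{a}
  B via B→b: +{b}
  C via C→c a: +{c}
  S via S→B: +{a,b}
  S via S→c: +{c}
  FIRST(S)={a,b,c}  FIRST(A)={a}  FIRST(B)={a,b}  FIRST(C)={c}
round 2: (no change)
  FIRST(S)={a,b,c}  FIRST(A)={a}  FIRST(B)={a,b}  FIRST(C)={c}

FOLLOW sets:
FOLLOW(S) := {$}
iter 1:
  B→A B: FOLLOW(A) ⊇ FIRST(B) = {a,b}; new: +{a,b}
  S→B: FOLLOW(B) ⊇ FOLLOW(S) ⊇ {$}; new: +{$}
  S→c C: FOLLOW(C) ⊇ FOLLOW(S) ⊇ {$}; new: +{$}
  FOLLOW(S)={$}  FOLLOW(A)={a,b}  FOLLOW(B)={$}  FOLLOW(C)={$}
iter 2: (no change)
  FOLLOW(S)={$}  FOLLOW(A)={a,b}  FOLLOW(B)={$}  FOLLOW(C)={$}

FOLLOW(A) = ["a", "b"]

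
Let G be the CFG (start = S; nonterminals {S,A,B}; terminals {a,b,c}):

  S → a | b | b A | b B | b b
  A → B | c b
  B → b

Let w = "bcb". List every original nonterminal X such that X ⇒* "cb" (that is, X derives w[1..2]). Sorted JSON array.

Convert to CNF:
  S -> T1 A | T1 B | T1 T1 | a | b
  A -> T0 T1 | b
  B -> b
  T0 -> c
  T1 -> b

Fill CYK table bottom-up, restricted to cells inside w[1..2]:
  cell(1,1) c: {T0}  orig:{}
  cell(2,2) b: {A,B,S,T1}  orig:{A,B,S}
  cell(1,2) cb: {A}

Original NTs in T[1,2] deriving "cb": ["A"]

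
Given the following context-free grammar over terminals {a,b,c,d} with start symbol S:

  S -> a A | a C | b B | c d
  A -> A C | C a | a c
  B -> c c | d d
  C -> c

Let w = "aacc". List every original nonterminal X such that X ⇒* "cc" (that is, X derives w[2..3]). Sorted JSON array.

Convert to CNF:
  S -> T0 A | T0 C | T1 T2 | T3 B
  A -> A C | C T0 | T0 T1
  B -> T1 T1 | T2 T2
  C -> c
  T0 -> a
  T1 -> c
  T2 -> d
  T3 -> b

CYK table (by increasing span) (cells [i..j] with 2 ≤ i ≤ j ≤ 3 only):
  T[2,2] 'c' = {C,T1}  orig:{C}
  T[3,3] 'c' = {C,T1}  orig:{C}
  T[2,3] 'cc' = {B}

Original NTs in T[2,3] deriving "cc": ["B"]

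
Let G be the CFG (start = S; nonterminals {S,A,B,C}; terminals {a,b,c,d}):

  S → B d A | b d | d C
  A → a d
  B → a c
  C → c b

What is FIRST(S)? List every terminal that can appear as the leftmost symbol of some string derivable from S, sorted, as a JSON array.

FIRST iteration:
iter 1:
  A via A→a d: +{a}
  B via B→a c: +{a}
  C via C→c b: +{c}
  S via S→B d A: +{a}
  S via S→b d: +{b}
  S via S→d C: +{d}
  FIRST(S)={a,b,d}  FIRST(A)={a}  FIRST(B)={a}  FIRST(C)={c}
iter 2: — fixpoint
  FIRST(S)={a,b,d}  FIRST(A)={a}  FIRST(B)={a}  FIRST(C)={c}

FIRST(S) = ["a", "b", "d"]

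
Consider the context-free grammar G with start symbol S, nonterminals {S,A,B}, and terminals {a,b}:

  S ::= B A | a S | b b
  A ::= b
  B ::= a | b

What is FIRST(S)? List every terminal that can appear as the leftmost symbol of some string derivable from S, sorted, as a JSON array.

FIRST sets, iterate to fixpoint:
round 1:
  A via A→b: +{b}
  B via B→a: +{a}
  B via B→b: +{b}
  S via S→B A: +{a,b}
  S: {a,b}  A: {b}  B: {a,b}
round 2: (no change)
  S: {a,b}  A: {b}  B: {a,b}

FIRST(S) = ["a", "b"]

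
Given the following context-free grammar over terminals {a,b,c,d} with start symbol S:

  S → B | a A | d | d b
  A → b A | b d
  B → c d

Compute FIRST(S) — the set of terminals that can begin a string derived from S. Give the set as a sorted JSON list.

Compute FIRST by fixpoint:
round 1:
  A via A→b A: +{b}
  B via B→c d: +{c}
  S via S→B: +{c}
  S via S→a A: +{a}
  S via S→d: +{d}
  FIRST(S)={a,c,d}  FIRST(A)={b}  FIRST(B)={c}
round 2: (stable)
  FIRST(S)={a,c,d}  FIRST(A)={b}  FIRST(B)={c}

FIRST(S) = ["a", "c", "d"]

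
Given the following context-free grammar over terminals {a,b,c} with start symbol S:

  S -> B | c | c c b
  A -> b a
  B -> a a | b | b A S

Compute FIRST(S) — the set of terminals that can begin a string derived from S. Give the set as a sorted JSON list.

FIRST sets, iterate to fixpoint:
round 1:
  A via A→b a: +{b}
  B via B→a a: +{a}
  B via B→b: +{b}
  S via S→B: +{a,b}
  S via S→c: +{c}
  FIRST[S]={a,b,c}  FIRST[A]={b}  FIRST[B]={a,b}
round 2: (no change)
  FIRST[S]={a,b,c}  FIRST[A]={b}  FIRST[B]={a,b}

FIRST(S) = ["a", "b", "c"]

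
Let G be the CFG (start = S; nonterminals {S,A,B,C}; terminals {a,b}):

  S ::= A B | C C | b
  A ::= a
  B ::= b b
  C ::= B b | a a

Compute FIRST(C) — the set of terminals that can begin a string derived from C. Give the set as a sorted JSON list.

FIRST sets, iterate to fixpoint:
[1]
  A via A→a: +{a}
  B via B→b b: +{b}
  C via C→B b: +{b}
  C via C→a a: +{a}
  S via S→A B: +{a}
  S via S→C C: +{b}
  S: {a,b}  A: {a}  B: {b}  C: {a,b}
[2] (no change)
  S: {a,b}  A: {a}  B: {b}  C: {a,b}

FIRST(C) = ["a", "b"]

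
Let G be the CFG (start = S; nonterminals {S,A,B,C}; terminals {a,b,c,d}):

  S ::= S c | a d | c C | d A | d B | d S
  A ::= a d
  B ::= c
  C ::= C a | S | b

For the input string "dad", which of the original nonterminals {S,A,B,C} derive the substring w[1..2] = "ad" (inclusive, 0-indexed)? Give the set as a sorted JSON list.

CNF form of G:
  S -> S T2 | T0 T1 | T1 A | T1 B | T1 S | T2 C
  A -> T0 T1
  B -> c
  C -> C T0 | S T2 | T0 T1 | T1 A | T1 B | T1 S | T2 C | b
  T0 -> a
  T1 -> d
  T2 -> c

CYK fill, restricted to cells inside w[1..2]:
  T[1,1] 'a' = {T0}  orig:{}
  T[2,2] 'd' = {T1}  orig:{}
  T[1,2] 'ad' = {A,C,S}

Original NTs in T[1,2] deriving "ad": ["A", "C", "S"]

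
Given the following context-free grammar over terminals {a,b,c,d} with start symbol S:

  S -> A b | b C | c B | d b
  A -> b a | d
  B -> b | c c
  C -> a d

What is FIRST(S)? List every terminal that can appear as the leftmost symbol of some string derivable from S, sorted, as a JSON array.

FIRST iteration:
round 1:
  A via A→b a: +{b}
  A via A→d: +{d}
  B via B→b: +{b}
  B via B→c c: +{c}
  C via C→a d: +{a}
  S via S→A b: +{b,d}
  S via S→c B: +{c}
  FIRST(S)={b,c,d}  FIRST(A)={b,d}  FIRST(B)={b,c}  FIRST(C)={a}
round 2: — fixpoint
  FIRST(S)={b,c,d}  FIRST(A)={b,d}  FIRST(B)={b,c}  FIRST(C)={a}

FIRST(S) = ["b", "c", "d"]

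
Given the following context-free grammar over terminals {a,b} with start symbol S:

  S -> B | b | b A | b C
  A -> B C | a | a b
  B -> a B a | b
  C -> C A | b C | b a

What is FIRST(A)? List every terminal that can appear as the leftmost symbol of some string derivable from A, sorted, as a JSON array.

FIRST sets, iterate to fixpoint:
round 1:
  A via A→a: +{a}
  B via B→a B a: +{a}
  B via B→b: +{b}
  C via C→b C: +{b}
  S via S→B: +{a,b}
  FIRST(S)={a,b}  FIRST(A)={a}  FIRST(B)={a,b}  FIRST(C)={b}
round 2:
  A via A→B C: +{b}
  FIRST(S)={a,b}  FIRST(A)={a,b}  FIRST(B)={a,b}  FIRST(C)={b}
round 3: done
  FIRST(S)={a,b}  FIRST(A)={a,b}  FIRST(B)={a,b}  FIRST(C)={b}

FIRST(A) = ["a", "b"]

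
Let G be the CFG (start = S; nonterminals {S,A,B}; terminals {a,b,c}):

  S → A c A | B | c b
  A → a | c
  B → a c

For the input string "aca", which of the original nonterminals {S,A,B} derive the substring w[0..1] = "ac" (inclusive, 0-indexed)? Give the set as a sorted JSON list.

CNF form of G:
  S -> A X3 | T0 T1 | T1 T2
  A -> a | c
  B -> T0 T1
  T0 -> a
  T1 -> c
  T2 -> b
  X3 -> T1 A

CYK fill — only the sub-triangle for w[0..1]:
  cell(0,0) a: {A,T0}  orig:{A}
  cell(1,1) c: {A,T1}  orig:{A}
  cell(0,1) ac: {B,S}

Original NTs in T[0,1] deriving "ac": ["B", "S"]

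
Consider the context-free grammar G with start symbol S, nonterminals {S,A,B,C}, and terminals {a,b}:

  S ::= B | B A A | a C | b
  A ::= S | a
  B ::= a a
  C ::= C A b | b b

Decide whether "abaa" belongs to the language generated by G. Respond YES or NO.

CNF form of G:
  S -> B X4 | T0 C | T0 T0 | b
  A -> B X2 | T0 C | T0 T0 | a | b
  B -> T0 T0
  C -> C X3 | T1 T1
  T0 -> a
  T1 -> b
  X2 -> A A
  X3 -> A T1
  X4 -> A A

Fill CYK table bottom-up:
  [0..0]={A,T0}  "a"  orig:{A}
  [1..1]={A,S,T1}  "b"  orig:{A,S}
  [2..2]={A,T0}  "a"  orig:{A}
  [3..3]={A,T0}  "a"  orig:{A}
  [0..1]={X2,X3,X4}  "ab"  orig:{}
  [1..2]={X2,X4}  "ba"  orig:{}
  [2..3]={A,B,S,X2,X4}  "aa"  orig:{A,B,S}
  [0..2]=∅  "aba"
  [1..3]={X2,X4}  "baa"  orig:{}
  [0..3]=∅  "abaa"

S ∉ T[0,3] ⇒ NO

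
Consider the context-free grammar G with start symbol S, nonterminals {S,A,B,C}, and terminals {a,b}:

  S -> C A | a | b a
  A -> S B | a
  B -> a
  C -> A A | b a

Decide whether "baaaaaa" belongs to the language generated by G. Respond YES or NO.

Convert to CNF:
  S -> C A | T0 T1 | a
  A -> S B | a
  B -> a
  C -> A A | T0 T1
  T0 -> b
  T1 -> a

Fill CYK table bottom-up:
  T[0,0] 'b' = {T0}  orig:{}
  T[1,1] 'a' = {A,B,S,T1}  orig:{A,B,S}
  T[2,2] 'a' = {A,B,S,T1}  orig:{A,B,S}
  T[3,3] 'a' = {A,B,S,T1}  orig:{A,B,S}
  T[4,4] 'a' = {A,B,S,T1}  orig:{A,B,S}
  T[5,5] 'a' = {A,B,S,T1}  orig:{A,B,S}
  T[6,6] 'a' = {A,B,S,T1}  orig:{A,B,S}
  T[0,1] 'ba' = {C,S}
  T[1,2] 'aa' = {A,C}
  T[2,3] 'aa' = {A,C}
  T[3,4] 'aa' = {A,C}
  T[4,5] 'aa' = {A,C}
  T[5,6] 'aa' = {A,C}
  T[0,2] 'baa' = {A,S}
  T[1,3] 'aaa' = {C,S}
  T[2,4] 'aaa' = {C,S}
  T[3,5] 'aaa' = {C,S}
  T[4,6] 'aaa' = {C,S}
  T[0,3] 'baaa' = {A,C,S}
  T[1,4] 'aaaa' = {A,C,S}
  T[2,5] 'aaaa' = {A,C,S}
  T[3,6] 'aaaa' = {A,C,S}
  T[0,4] 'baaaa' = {A,C,S}
  T[1,5] 'aaaaa' = {A,C,S}
  T[2,6] 'aaaaa' = {A,C,S}
  T[0,5] 'baaaaa' = {A,C,S}
  T[1,6] 'aaaaaa' = {A,C,S}
  T[0,6] 'baaaaaa' = {A,C,S}

S ∈ T[0,6] ⇒ YES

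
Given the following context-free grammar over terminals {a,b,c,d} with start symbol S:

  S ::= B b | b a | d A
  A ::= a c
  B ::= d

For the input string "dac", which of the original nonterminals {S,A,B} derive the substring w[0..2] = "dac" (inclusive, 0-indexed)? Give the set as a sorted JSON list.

Convert to CNF:
  S -> B T2 | T2 T0 | T3 A
  A -> T0 T1
  B -> d
  T0 -> a
  T1 -> c
  T2 -> b
  T3 -> d

CYK fill, restricted to cells inside w[0..2]:
  cell(0,0) d: {B,T3}  orig:{B}
  cell(1,1) a: {T0}  orig:{}
  cell(2,2) c: {T1}  orig:{}
  cell(0,1) da: ∅
  cell(1,2) ac: {A}
  cell(0,2) dac: {S}

Original NTs in T[0,2] deriving "dac": ["S"]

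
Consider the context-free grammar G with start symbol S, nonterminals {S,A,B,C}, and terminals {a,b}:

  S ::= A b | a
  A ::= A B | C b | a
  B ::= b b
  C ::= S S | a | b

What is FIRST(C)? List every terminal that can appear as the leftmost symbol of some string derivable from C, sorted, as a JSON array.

FIRST iteration:
round 1:
  A via A→a: +{a}
  B via B→b b: +{b}
  C via C→a: +{a}
  C via C→b: +{b}
  S via S→A b: +{a}
  S: {a}  A: {a}  B: {b}  C: {a,b}
round 2:
  A via A→C b: +{b}
  S via S→A b: +{b}
  S: {a,b}  A: {a,b}  B: {b}  C: {a,b}
round 3: (stable)
  S: {a,b}  A: {a,b}  B: {b}  C: {a,b}

FIRST(C) = ["a", "b"]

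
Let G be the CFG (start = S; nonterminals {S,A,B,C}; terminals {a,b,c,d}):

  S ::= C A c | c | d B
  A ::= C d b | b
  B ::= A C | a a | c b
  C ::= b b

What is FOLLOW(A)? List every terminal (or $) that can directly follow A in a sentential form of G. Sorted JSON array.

FIRST iteration:
iter 1:
  A via A→b: +{b}
  B via B→A C: +{b}
  B via B→a a: +{a}
  B via B→c b: +{c}
  C via C→b b: +{b}
  S via S→C A c: +{b}
  S via S→c: +{c}
  S via S→d B: +{d}
  FIRST[S]={b,c,d}  FIRST[A]={b}  FIRST[B]={a,b,c}  FIRST[C]={b}
iter 2: — fixpoint
  FIRST[S]={b,c,d}  FIRST[A]={b}  FIRST[B]={a,b,c}  FIRST[C]={b}

Compute FOLLOW by fixpoint:
initialize: $ ∈ FOLLOW(S)
[1]
  A→C d b: FOLLOW(C) ⊇ FIRST(d) = {d}; new: +{d}
  B→A C: FOLLOW(A) ⊇ FIRST(C) = {b}; new: +{b}
  S→C A c: FOLLOW(C) ⊇ FIRST(A) = {b}; new: +{b}
  S→C A c: FOLLOW(A) ⊇ FIRST(c) = {c}; new: +{c}
  S→d B: FOLLOW(B) ⊇ FOLLOW(S) ⊇ {$}; new: +{$}
  S: {$}  A: {b,c}  B: {$}  C: {b,d}
[2]
  B→A C: FOLLOW(C) ⊇ FOLLOW(B) ⊇ {$}; new: +{$}
  S: {$}  A: {b,c}  B: {$}  C: {$,b,d}
[3] (no change)
  S: {$}  A: {b,c}  B: {$}  C: {$,b,d}

FOLLOW(A) = ["b", "c"]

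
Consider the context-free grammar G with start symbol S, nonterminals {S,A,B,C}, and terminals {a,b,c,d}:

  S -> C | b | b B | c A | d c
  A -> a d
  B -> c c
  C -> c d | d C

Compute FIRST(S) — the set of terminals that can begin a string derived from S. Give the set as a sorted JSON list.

FIRST sets, iterate to fixpoint:
[1]
  A via A→a d: +{a}
  B via B→c c: +{c}
  C via C→c d: +{c}
  C via C→d C: +{d}
  S via S→C: +{c,d}
  S via S→b: +{b}
  FIRST(S)={b,c,d}  FIRST(A)={a}  FIRST(B)={c}  FIRST(C)={c,d}
[2] (stable)
  FIRST(S)={b,c,d}  FIRST(A)={a}  FIRST(B)={c}  FIRST(C)={c,d}

FIRST(S) = ["b", "c", "d"]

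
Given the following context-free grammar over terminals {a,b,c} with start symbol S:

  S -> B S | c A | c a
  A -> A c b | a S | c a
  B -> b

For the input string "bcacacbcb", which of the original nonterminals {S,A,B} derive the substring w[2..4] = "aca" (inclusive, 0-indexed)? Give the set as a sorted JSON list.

CNF form of G:
  S -> B S | T0 A | T0 T2
  A -> A X3 | T0 T2 | T2 S
  B -> b
  T0 -> c
  T1 -> b
  T2 -> a
  X3 -> T0 T1

CYK fill (cells [i..j] with 2 ≤ i ≤ j ≤ 4 only):
  [2..2]={T2}  "a"  orig:{}
  [3..3]={T0}  "c"  orig:{}
  [4..4]={T2}  "a"  orig:{}
  [2..3]=∅  "ac"
  [3..4]={A,S}  "ca"
  [2..4]={A}  "aca"

Original NTs in T[2,4] deriving "aca": ["A"]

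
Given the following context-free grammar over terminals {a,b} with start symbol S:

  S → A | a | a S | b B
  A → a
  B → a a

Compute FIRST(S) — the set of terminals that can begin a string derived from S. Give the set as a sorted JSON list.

FIRST iteration:
[1]
  A via A→a: +{a}
  B via B→a a: +{a}
  S via S→A: +{a}
  S via S→b B: +{b}
  FIRST[S]={a,b}  FIRST[A]={a}  FIRST[B]={a}
[2] done
  FIRST[S]={a,b}  FIRST[A]={a}  FIRST[B]={a}

FIRST(S) = ["a", "b"]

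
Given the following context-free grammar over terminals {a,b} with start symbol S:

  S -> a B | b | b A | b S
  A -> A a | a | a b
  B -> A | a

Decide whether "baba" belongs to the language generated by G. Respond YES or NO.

Convert to CNF:
  S -> T0 B | T1 A | T1 S | b
  A -> A T0 | T0 T1 | a
  B -> A T0 | T0 T1 | a
  T0 -> a
  T1 -> b

Fill CYK table bottom-up:
  [0..0]={S,T1}  "b"  orig:{S}
  [1..1]={A,B,T0}  "a"  orig:{A,B}
  [2..2]={S,T1}  "b"  orig:{S}
  [3..3]={A,B,T0}  "a"  orig:{A,B}
  [0..1]={S}  "ba"
  [1..2]={A,B}  "ab"
  [2..3]={S}  "ba"
  [0..2]={S}  "bab"
  [1..3]={A,B}  "aba"
  [0..3]={S}  "baba"

S ∈ T[0,3] ⇒ YES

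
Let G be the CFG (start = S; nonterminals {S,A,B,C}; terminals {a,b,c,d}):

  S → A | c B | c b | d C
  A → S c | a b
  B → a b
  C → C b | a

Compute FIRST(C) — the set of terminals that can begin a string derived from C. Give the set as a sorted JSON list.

FIRST iteration:
round 1:
  A via A→a b: +{a}
  B via B→a b: +{a}
  C via C→a: +{a}
  S via S→A: +{a}
  S via S→c B: +{c}
  S via S→d C: +{d}
  FIRST(S)={a,c,d}  FIRST(A)={a}  FIRST(B)={a}  FIRST(C)={a}
round 2:
  A via A→S c: +{c,d}
  FIRST(S)={a,c,d}  FIRST(A)={a,c,d}  FIRST(B)={a}  FIRST(C)={a}
round 3: — fixpoint
  FIRST(S)={a,c,d}  FIRST(A)={a,c,d}  FIRST(B)={a}  FIRST(C)={a}

FIRST(C) = ["a"]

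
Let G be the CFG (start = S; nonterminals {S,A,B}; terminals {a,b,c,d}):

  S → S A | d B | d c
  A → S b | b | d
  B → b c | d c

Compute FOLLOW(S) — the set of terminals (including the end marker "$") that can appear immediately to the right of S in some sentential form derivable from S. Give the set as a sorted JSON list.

FIRST sets, iterate to fixpoint:
pass 1:
  A via A→b: +{b}
  A via A→d: +{d}
  B via B→b c: +{b}
  B via B→d c: +{d}
  S via S→d B: +{d}
  S: {d}  A: {b,d}  B: {b,d}
pass 2: — fixpoint
  S: {d}  A: {b,d}  B: {b,d}

FOLLOW sets:
initialize: $ ∈ FOLLOW(S)
pass 1:
  A→S b: FOLLOW(S) ⊇ FIRST(b) = {b}; new: +{b}
  S→S A: FOLLOW(S) ⊇ FIRST(A) = {b,d}; new: +{d}
  S→S A: FOLLOW(A) ⊇ FOLLOW(S) ⊇ {$,b,d}; new: +{$,b,d}
  S→d B: FOLLOW(B) ⊇ FOLLOW(S) ⊇ {$,b,d}; new: +{$,b,d}
  FOLLOW[S]={$,b,d}  FOLLOW[A]={$,b,d}  FOLLOW[B]={$,b,d}
pass 2: done
  FOLLOW[S]={$,b,d}  FOLLOW[A]={$,b,d}  FOLLOW[B]={$,b,d}

FOLLOW(S) = ["$", "b", "d"]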